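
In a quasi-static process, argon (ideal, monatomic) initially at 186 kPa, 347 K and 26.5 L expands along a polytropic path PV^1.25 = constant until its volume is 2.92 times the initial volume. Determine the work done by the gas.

4630 J

n = P₁V₁/(RT₁) = 186×26.5/(8.314×347) = 1.71 mol.
Polytropic n=1.25: T₂ = T₁(V₁/V₂)^(n−1) = 347×(0.342)^0.25 = 265 K; P₂ = P₁(V₁/V₂)^n = 48.7 kPa.
W = (P₁V₁−P₂V₂)/(n−1) = (186×26.5−48.7×77.4)/0.25 = 4630 J.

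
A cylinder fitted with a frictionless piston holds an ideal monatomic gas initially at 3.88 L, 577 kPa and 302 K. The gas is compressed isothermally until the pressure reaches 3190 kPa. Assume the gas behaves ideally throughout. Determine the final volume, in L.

Isothermal: T stays 302 K; PV = const ⇒ V₂ = 0.702 L, P₂ = 3190 kPa.

0.702 L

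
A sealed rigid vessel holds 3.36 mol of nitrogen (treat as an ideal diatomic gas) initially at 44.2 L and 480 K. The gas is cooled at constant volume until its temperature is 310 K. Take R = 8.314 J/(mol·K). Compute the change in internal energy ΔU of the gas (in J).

P₁ = nRT₁/V₁ = 3.36×8.314×480/44.2 = 303 kPa.
Isochoric: V stays 44.2 L; P/T = const ⇒ T₂ = 310 K, P₂ = 196 kPa.
For an ideal gas ΔU = nCvΔT with Cv = (5/2)R = 20.8 J/(mol·K).
ΔU = 3.36×20.8×(310−480) = -11900 J.

-11900 J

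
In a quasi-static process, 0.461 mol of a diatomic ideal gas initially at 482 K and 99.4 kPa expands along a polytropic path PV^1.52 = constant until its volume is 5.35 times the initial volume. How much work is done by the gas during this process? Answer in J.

2070 J

V₁ = nRT₁/P₁ = 0.461×8.314×482/99.4 = 18.6 L.
Polytropic n=1.52: T₂ = T₁(V₁/V₂)^(n−1) = 482×(0.187)^0.52 = 202 K; P₂ = P₁(V₁/V₂)^n = 7.77 kPa.
W = (P₁V₁−P₂V₂)/(n−1) = (99.4×18.6−7.77×99.4)/0.52 = 2070 J.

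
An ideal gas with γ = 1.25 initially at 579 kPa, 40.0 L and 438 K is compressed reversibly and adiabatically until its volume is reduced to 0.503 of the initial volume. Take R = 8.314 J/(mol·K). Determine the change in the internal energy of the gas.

17400 J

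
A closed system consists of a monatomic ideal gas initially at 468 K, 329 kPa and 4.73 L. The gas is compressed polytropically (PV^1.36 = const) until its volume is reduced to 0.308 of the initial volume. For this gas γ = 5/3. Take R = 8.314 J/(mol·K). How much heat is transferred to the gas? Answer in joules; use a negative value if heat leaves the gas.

-1050 J

n = P₁V₁/(RT₁) = 329×4.73/(8.314×468) = 0.400 mol.
Polytropic n=1.36: T₂ = T₁(V₁/V₂)^(n−1) = 468×(3.25)^0.36 = 715 K; P₂ = P₁(V₁/V₂)^n = 1630 kPa.
W = (P₁V₁−P₂V₂)/(n−1) = (329×4.73−1630×1.46)/0.36 = -2280 J.
ΔU = nCvΔT = 0.400×12.5×(715−468) = 1230 J.
Q = ΔU + W = -1050 J.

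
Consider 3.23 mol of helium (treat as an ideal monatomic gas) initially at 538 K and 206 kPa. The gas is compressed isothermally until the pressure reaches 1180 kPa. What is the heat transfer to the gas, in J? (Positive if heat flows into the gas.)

V₁ = nRT₁/P₁ = 3.23×8.314×538/206 = 70.1 L.
Isothermal: T stays 538 K; PV = const ⇒ V₂ = 12.2 L, P₂ = 1180 kPa.
ΔU = 0 (ideal gas, T constant).
W = nRT ln(V₂/V₁) = 3.23×8.314×538×ln(0.175) = -25200 J.
Q = ΔU + W = -25200 J.

-25200 J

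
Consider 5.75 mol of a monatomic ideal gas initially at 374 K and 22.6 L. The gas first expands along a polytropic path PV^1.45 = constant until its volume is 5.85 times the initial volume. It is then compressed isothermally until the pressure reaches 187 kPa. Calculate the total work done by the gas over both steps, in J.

12800 J

P₁ = nRT₁/V₁ = 5.75×8.314×374/22.6 = 791 kPa.
Step 1 — Polytropic n=1.45: T₂ = T₁(V₁/V₂)^(n−1) = 374×(0.171)^0.45 = 169 K; P₂ = P₁(V₁/V₂)^n = 61.1 kPa.
W = (P₁V₁−P₂V₂)/(n−1) = (791×22.6−61.1×132)/0.45 = 21800 J.
ΔU = nCvΔT = 5.75×12.5×(169−374) = -14700 J.
Q = ΔU + W = 7080 J.
State after step 1: P = 61.1 kPa, V = 132 L, T = 169 K.
Step 2 — Isothermal: T stays 169 K; PV = const ⇒ V₂ = 43.2 L, P₂ = 187 kPa.
ΔU = 0 (ideal gas, T constant).
W = nRT ln(V₂/V₁) = 5.75×8.314×169×ln(0.327) = -9040 J.
Q = ΔU + W = -9040 J.
Net over both steps: W = 12800 J, Q = -1950 J, ΔU = -14700 J.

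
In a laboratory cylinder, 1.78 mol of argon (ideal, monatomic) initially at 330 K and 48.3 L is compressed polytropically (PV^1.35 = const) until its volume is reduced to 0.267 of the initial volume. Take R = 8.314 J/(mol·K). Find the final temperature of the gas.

P₁ = nRT₁/V₁ = 1.78×8.314×330/48.3 = 101 kPa.
Polytropic n=1.35: T₂ = T₁(V₁/V₂)^(n−1) = 330×(3.75)^0.35 = 524 K; P₂ = P₁(V₁/V₂)^n = 601 kPa.

524 K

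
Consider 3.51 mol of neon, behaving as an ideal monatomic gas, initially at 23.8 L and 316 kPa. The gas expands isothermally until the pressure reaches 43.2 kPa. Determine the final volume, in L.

174 L

T₁ = P₁V₁/(nR) = 316×23.8/(3.51×8.314) = 258 K.
Isothermal: T stays 258 K; PV = const ⇒ V₂ = 174 L, P₂ = 43.2 kPa.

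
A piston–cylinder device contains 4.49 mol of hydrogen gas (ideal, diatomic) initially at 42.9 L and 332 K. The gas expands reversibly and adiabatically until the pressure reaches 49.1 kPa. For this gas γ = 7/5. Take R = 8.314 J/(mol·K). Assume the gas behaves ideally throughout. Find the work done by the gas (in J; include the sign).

P₁ = nRT₁/V₁ = 4.49×8.314×332/42.9 = 289 kPa.
Adiabatic: T₂/T₁ = (P₂/P₁)^((γ−1)/γ) ⇒ T₂ = 332×(0.170)^0.286 = 200 K; V₂ = 152 L.
ΔU = nCvΔT = 4.49×20.8×(200−332) = -12300 J.
Q = 0 for an adiabatic process, so W = −ΔU = 12300 J.

12300 J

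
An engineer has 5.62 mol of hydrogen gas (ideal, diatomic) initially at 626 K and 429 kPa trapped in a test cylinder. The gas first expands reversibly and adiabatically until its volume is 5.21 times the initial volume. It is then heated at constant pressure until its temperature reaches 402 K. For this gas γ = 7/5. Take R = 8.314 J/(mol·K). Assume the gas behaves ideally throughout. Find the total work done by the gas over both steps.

39000 J

V₁ = nRT₁/P₁ = 5.62×8.314×626/429 = 68.2 L.
Step 1 — Adiabatic: TV^(γ−1) = const ⇒ T₂ = 626×(0.192)^0.400 = 323 K; PV^γ = const ⇒ P₂ = 42.5 kPa.
ΔU = nCvΔT = 5.62×20.8×(323−626) = -35300 J.
Q = 0 for an adiabatic process, so W = −ΔU = 35300 J.
State after step 1: P = 42.5 kPa, V = 355 L, T = 323 K.
Step 2 — Isobaric: P stays 42.5 kPa; V/T = const ⇒ T₂ = 402 K, V₂ = 441 L.
W = PΔV = 42.5×(441−355) kPa·L = 3670 J.
ΔU = nCvΔT = 5.62×20.8×(402−323) = 9170 J.
Q = ΔU + W = nCpΔT = 12800 J.
Net over both steps: W = 39000 J, Q = 12800 J, ΔU = -26200 J.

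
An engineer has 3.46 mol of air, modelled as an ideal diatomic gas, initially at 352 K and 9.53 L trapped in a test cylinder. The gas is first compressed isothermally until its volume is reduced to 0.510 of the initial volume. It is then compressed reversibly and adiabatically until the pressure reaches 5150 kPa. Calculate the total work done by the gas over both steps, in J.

P₁ = nRT₁/V₁ = 3.46×8.314×352/9.53 = 1060 kPa.
Step 1 — Isothermal: T stays 352 K; PV = const ⇒ V₂ = 4.86 L, P₂ = 2080 kPa.
ΔU = 0 (ideal gas, T constant).
W = nRT ln(V₂/V₁) = 3.46×8.314×352×ln(0.510) = -6820 J.
Q = ΔU + W = -6820 J.
State after step 1: P = 2080 kPa, V = 4.86 L, T = 352 K.
Step 2 — Adiabatic: T₂/T₁ = (P₂/P₁)^((γ−1)/γ) ⇒ T₂ = 352×(2.47)^0.286 = 456 K; V₂ = 2.55 L.
ΔU = nCvΔT = 3.46×20.8×(456−352) = 7470 J.
Q = 0 for an adiabatic process, so W = −ΔU = -7470 J.
Net over both steps: W = -14300 J, Q = -6820 J, ΔU = 7470 J.

-14300 J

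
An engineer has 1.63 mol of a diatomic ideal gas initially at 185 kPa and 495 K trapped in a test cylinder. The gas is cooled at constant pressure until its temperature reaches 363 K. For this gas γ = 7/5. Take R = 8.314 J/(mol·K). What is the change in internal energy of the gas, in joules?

V₁ = nRT₁/P₁ = 1.63×8.314×495/185 = 36.3 L.
Isobaric: P stays 185 kPa; V/T = const ⇒ T₂ = 363 K, V₂ = 26.6 L.
For an ideal gas ΔU = nCvΔT with Cv = (5/2)R = 20.8 J/(mol·K).
ΔU = 1.63×20.8×(363−495) = -4470 J.

-4470 J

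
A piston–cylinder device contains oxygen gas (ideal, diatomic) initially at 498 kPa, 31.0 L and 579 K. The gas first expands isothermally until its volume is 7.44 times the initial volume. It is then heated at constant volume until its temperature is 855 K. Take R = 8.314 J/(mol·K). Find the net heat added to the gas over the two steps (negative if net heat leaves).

49400 J

n = P₁V₁/(RT₁) = 498×31.0/(8.314×579) = 3.21 mol.
Step 1 — Isothermal: T stays 579 K; PV = const ⇒ V₂ = 231 L, P₂ = 66.9 kPa.
ΔU = 0 (ideal gas, T constant).
W = nRT ln(V₂/V₁) = 3.21×8.314×579×ln(7.44) = 31000 J.
Q = ΔU + W = 31000 J.
State after step 1: P = 66.9 kPa, V = 231 L, T = 579 K.
Step 2 — Isochoric: V stays 231 L; P/T = const ⇒ T₂ = 855 K, P₂ = 98.8 kPa.
W = 0 (no volume change).
ΔU = nCvΔT = 3.21×20.8×(855−579) = 18400 J.
Q = ΔU = 18400 J.
Net over both steps: W = 31000 J, Q = 49400 J, ΔU = 18400 J.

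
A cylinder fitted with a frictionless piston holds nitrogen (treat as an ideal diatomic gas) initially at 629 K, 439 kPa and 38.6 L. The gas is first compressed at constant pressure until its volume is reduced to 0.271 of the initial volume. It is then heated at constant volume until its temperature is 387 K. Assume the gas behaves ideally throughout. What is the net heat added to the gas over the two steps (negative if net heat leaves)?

n = P₁V₁/(RT₁) = 439×38.6/(8.314×629) = 3.24 mol.
Step 1 — Isobaric: P stays 439 kPa; V/T = const ⇒ T₂ = 170 K, V₂ = 10.5 L.
W = PΔV = 439×(10.5−38.6) kPa·L = -12400 J.
ΔU = nCvΔT = 3.24×20.8×(170−629) = -30900 J.
Q = ΔU + W = nCpΔT = -43200 J.
State after step 1: P = 439 kPa, V = 10.5 L, T = 170 K.
Step 2 — Isochoric: V stays 10.5 L; P/T = const ⇒ T₂ = 387 K, P₂ = 997 kPa.
W = 0 (no volume change).
ΔU = nCvΔT = 3.24×20.8×(387−170) = 14600 J.
Q = ΔU = 14600 J.
Net over both steps: W = -12400 J, Q = -28700 J, ΔU = -16300 J.

-28700 J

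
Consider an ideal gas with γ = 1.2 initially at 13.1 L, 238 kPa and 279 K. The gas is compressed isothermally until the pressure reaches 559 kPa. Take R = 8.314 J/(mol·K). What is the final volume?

5.58 L

Isothermal: T stays 279 K; PV = const ⇒ V₂ = 5.58 L, P₂ = 559 kPa.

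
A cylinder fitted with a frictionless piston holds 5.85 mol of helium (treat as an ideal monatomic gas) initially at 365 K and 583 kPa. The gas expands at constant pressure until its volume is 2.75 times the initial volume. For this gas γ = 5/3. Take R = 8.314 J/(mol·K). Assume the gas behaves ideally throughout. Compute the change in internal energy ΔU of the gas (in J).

V₁ = nRT₁/P₁ = 5.85×8.314×365/583 = 30.5 L.
Isobaric: P stays 583 kPa; V/T = const ⇒ T₂ = 1000 K, V₂ = 83.7 L.
For an ideal gas ΔU = nCvΔT with Cv = (3/2)R = 12.5 J/(mol·K).
ΔU = 5.85×12.5×(1000−365) = 46600 J.

46600 J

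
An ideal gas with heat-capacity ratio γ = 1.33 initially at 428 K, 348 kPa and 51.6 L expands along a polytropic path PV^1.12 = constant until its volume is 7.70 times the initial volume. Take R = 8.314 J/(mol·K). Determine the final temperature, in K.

Polytropic n=1.12: T₂ = T₁(V₁/V₂)^(n−1) = 428×(0.130)^0.12 = 335 K; P₂ = P₁(V₁/V₂)^n = 35.4 kPa.

335 K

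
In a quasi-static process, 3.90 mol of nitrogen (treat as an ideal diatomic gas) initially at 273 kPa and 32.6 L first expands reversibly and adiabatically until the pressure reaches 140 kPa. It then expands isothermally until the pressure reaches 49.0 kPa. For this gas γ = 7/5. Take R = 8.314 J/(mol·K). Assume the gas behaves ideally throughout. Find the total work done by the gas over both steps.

T₁ = P₁V₁/(nR) = 273×32.6/(3.90×8.314) = 274 K.
Step 1 — Adiabatic: T₂/T₁ = (P₂/P₁)^((γ−1)/γ) ⇒ T₂ = 274×(0.513)^0.286 = 227 K; V₂ = 52.5 L.
ΔU = nCvΔT = 3.90×20.8×(227−274) = -3860 J.
Q = 0 for an adiabatic process, so W = −ΔU = 3860 J.
State after step 1: P = 140 kPa, V = 52.5 L, T = 227 K.
Step 2 — Isothermal: T stays 227 K; PV = const ⇒ V₂ = 150 L, P₂ = 49.0 kPa.
ΔU = 0 (ideal gas, T constant).
W = nRT ln(V₂/V₁) = 3.90×8.314×227×ln(2.86) = 7720 J.
Q = ΔU + W = 7720 J.
Net over both steps: W = 11600 J, Q = 7720 J, ΔU = -3860 J.

11600 J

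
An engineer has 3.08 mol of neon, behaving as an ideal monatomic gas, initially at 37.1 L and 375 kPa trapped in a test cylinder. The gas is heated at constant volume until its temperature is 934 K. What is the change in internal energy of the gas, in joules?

T₁ = P₁V₁/(nR) = 375×37.1/(3.08×8.314) = 543 K.
Isochoric: V stays 37.1 L; P/T = const ⇒ T₂ = 934 K, P₂ = 645 kPa.
For an ideal gas ΔU = nCvΔT with Cv = (3/2)R = 12.5 J/(mol·K).
ΔU = 3.08×12.5×(934−543) = 15000 J.

15000 J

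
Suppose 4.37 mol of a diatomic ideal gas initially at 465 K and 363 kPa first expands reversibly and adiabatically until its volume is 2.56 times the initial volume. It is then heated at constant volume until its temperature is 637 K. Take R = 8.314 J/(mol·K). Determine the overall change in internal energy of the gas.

V₁ = nRT₁/P₁ = 4.37×8.314×465/363 = 46.5 L.
Step 1 — Adiabatic: TV^(γ−1) = const ⇒ T₂ = 465×(0.391)^0.400 = 319 K; PV^γ = const ⇒ P₂ = 97.4 kPa.
ΔU = nCvΔT = 4.37×20.8×(319−465) = -13200 J.
Q = 0 for an adiabatic process, so W = −ΔU = 13200 J.
State after step 1: P = 97.4 kPa, V = 119 L, T = 319 K.
Step 2 — Isochoric: V stays 119 L; P/T = const ⇒ T₂ = 637 K, P₂ = 194 kPa.
W = 0 (no volume change).
ΔU = nCvΔT = 4.37×20.8×(637−319) = 28900 J.
Q = ΔU = 28900 J.
Net over both steps: W = 13200 J, Q = 28900 J, ΔU = 15600 J.

15600 J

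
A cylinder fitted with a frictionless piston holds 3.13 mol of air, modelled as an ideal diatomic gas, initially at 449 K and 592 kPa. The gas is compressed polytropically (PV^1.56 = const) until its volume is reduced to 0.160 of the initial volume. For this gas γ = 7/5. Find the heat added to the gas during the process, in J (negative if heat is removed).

14900 J

V₁ = nRT₁/P₁ = 3.13×8.314×449/592 = 19.7 L.
Polytropic n=1.56: T₂ = T₁(V₁/V₂)^(n−1) = 449×(6.25)^0.56 = 1250 K; P₂ = P₁(V₁/V₂)^n = 10300 kPa.
W = (P₁V₁−P₂V₂)/(n−1) = (592×19.7−10300×3.16)/0.56 = -37400 J.
ΔU = nCvΔT = 3.13×20.8×(1250−449) = 52300 J.
Q = ΔU + W = 14900 J.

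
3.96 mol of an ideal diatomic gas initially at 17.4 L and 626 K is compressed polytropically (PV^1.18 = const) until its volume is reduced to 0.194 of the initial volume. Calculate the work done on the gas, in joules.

P₁ = nRT₁/V₁ = 3.96×8.314×626/17.4 = 1180 kPa.
Polytropic n=1.18: T₂ = T₁(V₁/V₂)^(n−1) = 626×(5.15)^0.18 = 841 K; P₂ = P₁(V₁/V₂)^n = 8200 kPa.
W = (P₁V₁−P₂V₂)/(n−1) = (1180×17.4−8200×3.38)/0.18 = -39300 J.
Work done on the gas = −W_by = 39300 J.

39300 J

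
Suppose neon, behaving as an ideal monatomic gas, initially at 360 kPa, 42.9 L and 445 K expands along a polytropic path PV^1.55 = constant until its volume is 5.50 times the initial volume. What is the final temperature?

174 K

Polytropic n=1.55: T₂ = T₁(V₁/V₂)^(n−1) = 445×(0.182)^0.55 = 174 K; P₂ = P₁(V₁/V₂)^n = 25.6 kPa.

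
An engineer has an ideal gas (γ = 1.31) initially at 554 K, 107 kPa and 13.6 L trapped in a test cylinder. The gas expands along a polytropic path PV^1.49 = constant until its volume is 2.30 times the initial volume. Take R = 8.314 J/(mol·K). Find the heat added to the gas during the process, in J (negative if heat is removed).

n = P₁V₁/(RT₁) = 107×13.6/(8.314×554) = 0.316 mol.
Polytropic n=1.49: T₂ = T₁(V₁/V₂)^(n−1) = 554×(0.435)^0.49 = 368 K; P₂ = P₁(V₁/V₂)^n = 30.9 kPa.
W = (P₁V₁−P₂V₂)/(n−1) = (107×13.6−30.9×31.3)/0.49 = 995 J.
ΔU = nCvΔT = 0.316×26.8×(368−554) = -1570 J.
Q = ΔU + W = -578 J.

-578 J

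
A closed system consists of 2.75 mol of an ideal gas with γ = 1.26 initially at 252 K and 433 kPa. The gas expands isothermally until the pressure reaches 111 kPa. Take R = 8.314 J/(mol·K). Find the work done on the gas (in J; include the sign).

V₁ = nRT₁/P₁ = 2.75×8.314×252/433 = 13.3 L.
Isothermal: T stays 252 K; PV = const ⇒ V₂ = 51.9 L, P₂ = 111 kPa.
W = nRT ln(V₂/V₁) = 2.75×8.314×252×ln(3.90) = 7840 J.
Work done on the gas = −W_by = -7840 J.

-7840 J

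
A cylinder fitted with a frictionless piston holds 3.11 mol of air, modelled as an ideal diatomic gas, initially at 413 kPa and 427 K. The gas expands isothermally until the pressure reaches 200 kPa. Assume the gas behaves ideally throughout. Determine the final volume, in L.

55.2 L

V₁ = nRT₁/P₁ = 3.11×8.314×427/413 = 26.7 L.
Isothermal: T stays 427 K; PV = const ⇒ V₂ = 55.2 L, P₂ = 200 kPa.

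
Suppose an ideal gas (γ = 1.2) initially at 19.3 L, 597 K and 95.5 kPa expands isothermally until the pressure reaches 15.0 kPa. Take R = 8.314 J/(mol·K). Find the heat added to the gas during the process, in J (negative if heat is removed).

n = P₁V₁/(RT₁) = 95.5×19.3/(8.314×597) = 0.371 mol.
Isothermal: T stays 597 K; PV = const ⇒ V₂ = 123 L, P₂ = 15.0 kPa.
ΔU = 0 (ideal gas, T constant).
W = nRT ln(V₂/V₁) = 0.371×8.314×597×ln(6.37) = 3410 J.
Q = ΔU + W = 3410 J.

3410 J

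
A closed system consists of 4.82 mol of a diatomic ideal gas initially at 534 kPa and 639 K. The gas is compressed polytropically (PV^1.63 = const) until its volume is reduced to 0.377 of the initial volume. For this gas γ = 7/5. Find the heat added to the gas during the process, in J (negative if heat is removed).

19800 J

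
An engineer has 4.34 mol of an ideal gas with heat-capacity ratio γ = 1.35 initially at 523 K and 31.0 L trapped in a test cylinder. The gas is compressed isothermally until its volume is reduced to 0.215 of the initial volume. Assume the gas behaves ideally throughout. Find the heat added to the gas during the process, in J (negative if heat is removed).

P₁ = nRT₁/V₁ = 4.34×8.314×523/31.0 = 609 kPa.
Isothermal: T stays 523 K; PV = const ⇒ V₂ = 6.67 L, P₂ = 2830 kPa.
ΔU = 0 (ideal gas, T constant).
W = nRT ln(V₂/V₁) = 4.34×8.314×523×ln(0.215) = -29000 J.
Q = ΔU + W = -29000 J.

-29000 J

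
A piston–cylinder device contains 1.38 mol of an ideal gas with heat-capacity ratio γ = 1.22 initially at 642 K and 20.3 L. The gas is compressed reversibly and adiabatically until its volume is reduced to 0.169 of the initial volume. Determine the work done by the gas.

P₁ = nRT₁/V₁ = 1.38×8.314×642/20.3 = 363 kPa.
Adiabatic: TV^(γ−1) = const ⇒ T₂ = 642×(5.92)^0.220 = 949 K; PV^γ = const ⇒ P₂ = 3170 kPa.
ΔU = nCvΔT = 1.38×37.8×(949−642) = 16000 J.
Q = 0 for an adiabatic process, so W = −ΔU = -16000 J.

-16000 J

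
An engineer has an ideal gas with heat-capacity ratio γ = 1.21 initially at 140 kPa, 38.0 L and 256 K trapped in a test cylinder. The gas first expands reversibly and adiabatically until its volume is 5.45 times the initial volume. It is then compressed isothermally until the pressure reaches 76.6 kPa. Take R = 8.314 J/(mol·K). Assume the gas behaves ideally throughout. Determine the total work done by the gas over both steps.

n = P₁V₁/(RT₁) = 140×38.0/(8.314×256) = 2.50 mol.
Step 1 — Adiabatic: TV^(γ−1) = const ⇒ T₂ = 256×(0.183)^0.210 = 179 K; PV^γ = const ⇒ P₂ = 18.0 kPa.
ΔU = nCvΔT = 2.50×39.6×(179−256) = -7590 J.
Q = 0 for an adiabatic process, so W = −ΔU = 7590 J.
State after step 1: P = 18.0 kPa, V = 207 L, T = 179 K.
Step 2 — Isothermal: T stays 179 K; PV = const ⇒ V₂ = 48.6 L, P₂ = 76.6 kPa.
ΔU = 0 (ideal gas, T constant).
W = nRT ln(V₂/V₁) = 2.50×8.314×179×ln(0.235) = -5400 J.
Q = ΔU + W = -5400 J.
Net over both steps: W = 2190 J, Q = -5400 J, ΔU = -7590 J.

2190 J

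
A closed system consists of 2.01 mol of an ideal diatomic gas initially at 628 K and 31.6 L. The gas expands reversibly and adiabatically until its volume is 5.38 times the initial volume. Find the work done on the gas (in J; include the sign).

P₁ = nRT₁/V₁ = 2.01×8.314×628/31.6 = 332 kPa.
Adiabatic: TV^(γ−1) = const ⇒ T₂ = 628×(0.186)^0.400 = 320 K; PV^γ = const ⇒ P₂ = 31.5 kPa.
ΔU = nCvΔT = 2.01×20.8×(320−628) = -12900 J.
Q = 0 for an adiabatic process, so W = −ΔU = 12900 J.
Work done on the gas = −W_by = -12900 J.

-12900 J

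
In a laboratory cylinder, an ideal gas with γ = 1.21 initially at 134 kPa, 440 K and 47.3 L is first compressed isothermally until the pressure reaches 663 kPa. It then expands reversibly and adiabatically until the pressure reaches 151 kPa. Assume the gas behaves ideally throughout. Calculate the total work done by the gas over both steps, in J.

n = P₁V₁/(RT₁) = 134×47.3/(8.314×440) = 1.73 mol.
Step 1 — Isothermal: T stays 440 K; PV = const ⇒ V₂ = 9.56 L, P₂ = 663 kPa.
ΔU = 0 (ideal gas, T constant).
W = nRT ln(V₂/V₁) = 1.73×8.314×440×ln(0.202) = -10100 J.
Q = ΔU + W = -10100 J.
State after step 1: P = 663 kPa, V = 9.56 L, T = 440 K.
Step 2 — Adiabatic: T₂/T₁ = (P₂/P₁)^((γ−1)/γ) ⇒ T₂ = 440×(0.228)^0.174 = 340 K; V₂ = 32.5 L.
ΔU = nCvΔT = 1.73×39.6×(340−440) = -6830 J.
Q = 0 for an adiabatic process, so W = −ΔU = 6830 J.
Net over both steps: W = -3300 J, Q = -10100 J, ΔU = -6830 J.

-3300 J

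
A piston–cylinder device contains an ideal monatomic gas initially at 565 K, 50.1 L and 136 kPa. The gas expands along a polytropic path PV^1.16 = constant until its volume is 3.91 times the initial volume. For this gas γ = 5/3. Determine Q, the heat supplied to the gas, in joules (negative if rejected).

n = P₁V₁/(RT₁) = 136×50.1/(8.314×565) = 1.45 mol.
Polytropic n=1.16: T₂ = T₁(V₁/V₂)^(n−1) = 565×(0.256)^0.16 = 454 K; P₂ = P₁(V₁/V₂)^n = 28.0 kPa.
W = (P₁V₁−P₂V₂)/(n−1) = (136×50.1−28.0×196)/0.16 = 8350 J.
ΔU = nCvΔT = 1.45×12.5×(454−565) = -2000 J.
Q = ΔU + W = 6340 J.

6340 J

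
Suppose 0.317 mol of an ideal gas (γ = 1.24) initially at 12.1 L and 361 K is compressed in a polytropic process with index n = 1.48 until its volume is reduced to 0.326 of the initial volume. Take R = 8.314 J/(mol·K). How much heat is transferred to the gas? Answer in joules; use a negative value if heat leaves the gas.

P₁ = nRT₁/V₁ = 0.317×8.314×361/12.1 = 78.6 kPa.
Polytropic n=1.48: T₂ = T₁(V₁/V₂)^(n−1) = 361×(3.07)^0.48 = 618 K; P₂ = P₁(V₁/V₂)^n = 413 kPa.
W = (P₁V₁−P₂V₂)/(n−1) = (78.6×12.1−413×3.94)/0.48 = -1410 J.
ΔU = nCvΔT = 0.317×34.6×(618−361) = 2820 J.
Q = ΔU + W = 1410 J.

1410 J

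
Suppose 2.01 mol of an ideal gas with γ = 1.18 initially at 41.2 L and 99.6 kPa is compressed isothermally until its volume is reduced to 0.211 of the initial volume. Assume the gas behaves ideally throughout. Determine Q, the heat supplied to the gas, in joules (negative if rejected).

T₁ = P₁V₁/(nR) = 99.6×41.2/(2.01×8.314) = 246 K.
Isothermal: T stays 246 K; PV = const ⇒ V₂ = 8.69 L, P₂ = 472 kPa.
ΔU = 0 (ideal gas, T constant).
W = nRT ln(V₂/V₁) = 2.01×8.314×246×ln(0.211) = -6380 J.
Q = ΔU + W = -6380 J.

-6380 J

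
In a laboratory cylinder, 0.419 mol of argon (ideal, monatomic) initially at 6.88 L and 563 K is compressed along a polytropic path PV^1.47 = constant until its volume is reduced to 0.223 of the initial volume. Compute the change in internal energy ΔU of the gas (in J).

3010 J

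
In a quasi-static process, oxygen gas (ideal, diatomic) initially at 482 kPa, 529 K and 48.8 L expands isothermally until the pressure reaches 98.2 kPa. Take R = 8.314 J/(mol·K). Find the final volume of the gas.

240 L

Isothermal: T stays 529 K; PV = const ⇒ V₂ = 240 L, P₂ = 98.2 kPa.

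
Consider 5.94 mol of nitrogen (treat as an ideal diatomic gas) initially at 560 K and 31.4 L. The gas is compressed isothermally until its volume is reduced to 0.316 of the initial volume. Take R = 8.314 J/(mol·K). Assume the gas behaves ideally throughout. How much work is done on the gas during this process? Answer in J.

P₁ = nRT₁/V₁ = 5.94×8.314×560/31.4 = 881 kPa.
Isothermal: T stays 560 K; PV = const ⇒ V₂ = 9.92 L, P₂ = 2790 kPa.
W = nRT ln(V₂/V₁) = 5.94×8.314×560×ln(0.316) = -31900 J.
Work done on the gas = −W_by = 31900 J.

31900 J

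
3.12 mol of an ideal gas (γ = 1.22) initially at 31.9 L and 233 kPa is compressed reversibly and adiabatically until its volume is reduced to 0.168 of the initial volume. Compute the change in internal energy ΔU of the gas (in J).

16200 J

T₁ = P₁V₁/(nR) = 233×31.9/(3.12×8.314) = 287 K.
Adiabatic: TV^(γ−1) = const ⇒ T₂ = 287×(5.95)^0.220 = 424 K; PV^γ = const ⇒ P₂ = 2050 kPa.
For an ideal gas ΔU = nCvΔT with Cv = R/(γ−1) = 37.8 J/(mol·K).
ΔU = 3.12×37.8×(424−287) = 16200 J.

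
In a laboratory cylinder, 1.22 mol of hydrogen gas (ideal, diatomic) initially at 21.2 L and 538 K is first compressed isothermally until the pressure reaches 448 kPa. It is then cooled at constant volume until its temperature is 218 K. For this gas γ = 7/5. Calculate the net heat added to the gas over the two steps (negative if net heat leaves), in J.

-11100 J

P₁ = nRT₁/V₁ = 1.22×8.314×538/21.2 = 257 kPa.
Step 1 — Isothermal: T stays 538 K; PV = const ⇒ V₂ = 12.2 L, P₂ = 448 kPa.
ΔU = 0 (ideal gas, T constant).
W = nRT ln(V₂/V₁) = 1.22×8.314×538×ln(0.575) = -3020 J.
Q = ΔU + W = -3020 J.
State after step 1: P = 448 kPa, V = 12.2 L, T = 538 K.
Step 2 — Isochoric: V stays 12.2 L; P/T = const ⇒ T₂ = 218 K, P₂ = 182 kPa.
W = 0 (no volume change).
ΔU = nCvΔT = 1.22×20.8×(218−538) = -8110 J.
Q = ΔU = -8110 J.
Net over both steps: W = -3020 J, Q = -11100 J, ΔU = -8110 J.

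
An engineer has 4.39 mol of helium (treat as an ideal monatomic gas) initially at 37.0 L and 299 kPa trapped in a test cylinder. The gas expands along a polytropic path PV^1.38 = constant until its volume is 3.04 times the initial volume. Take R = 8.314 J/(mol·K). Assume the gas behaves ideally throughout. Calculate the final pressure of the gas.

T₁ = P₁V₁/(nR) = 299×37.0/(4.39×8.314) = 303 K.
Polytropic n=1.38: T₂ = T₁(V₁/V₂)^(n−1) = 303×(0.329)^0.38 = 199 K; P₂ = P₁(V₁/V₂)^n = 64.5 kPa.

64.5 kPa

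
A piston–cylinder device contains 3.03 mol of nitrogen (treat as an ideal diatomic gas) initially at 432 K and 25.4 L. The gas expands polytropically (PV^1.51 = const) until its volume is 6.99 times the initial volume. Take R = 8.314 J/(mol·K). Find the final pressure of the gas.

P₁ = nRT₁/V₁ = 3.03×8.314×432/25.4 = 428 kPa.
Polytropic n=1.51: T₂ = T₁(V₁/V₂)^(n−1) = 432×(0.143)^0.51 = 160 K; P₂ = P₁(V₁/V₂)^n = 22.7 kPa.

22.7 kPa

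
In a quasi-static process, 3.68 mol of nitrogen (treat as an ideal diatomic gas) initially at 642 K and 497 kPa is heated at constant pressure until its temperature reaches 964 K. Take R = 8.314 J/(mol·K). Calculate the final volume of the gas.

59.3 L

V₁ = nRT₁/P₁ = 3.68×8.314×642/497 = 39.5 L.
Isobaric: P stays 497 kPa; V/T = const ⇒ T₂ = 964 K, V₂ = 59.3 L.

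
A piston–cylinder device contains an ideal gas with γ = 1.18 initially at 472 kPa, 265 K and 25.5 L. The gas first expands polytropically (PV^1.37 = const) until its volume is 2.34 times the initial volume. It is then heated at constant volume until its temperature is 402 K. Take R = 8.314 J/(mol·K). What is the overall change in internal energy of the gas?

n = P₁V₁/(RT₁) = 472×25.5/(8.314×265) = 5.46 mol.
Step 1 — Polytropic n=1.37: T₂ = T₁(V₁/V₂)^(n−1) = 265×(0.427)^0.37 = 193 K; P₂ = P₁(V₁/V₂)^n = 147 kPa.
W = (P₁V₁−P₂V₂)/(n−1) = (472×25.5−147×59.7)/0.37 = 8780 J.
ΔU = nCvΔT = 5.46×46.2×(193−265) = -18000 J.
Q = ΔU + W = -9270 J.
State after step 1: P = 147 kPa, V = 59.7 L, T = 193 K.
Step 2 — Isochoric: V stays 59.7 L; P/T = const ⇒ T₂ = 402 K, P₂ = 306 kPa.
W = 0 (no volume change).
ΔU = nCvΔT = 5.46×46.2×(402−193) = 52600 J.
Q = ΔU = 52600 J.
Net over both steps: W = 8780 J, Q = 43300 J, ΔU = 34600 J.

34600 J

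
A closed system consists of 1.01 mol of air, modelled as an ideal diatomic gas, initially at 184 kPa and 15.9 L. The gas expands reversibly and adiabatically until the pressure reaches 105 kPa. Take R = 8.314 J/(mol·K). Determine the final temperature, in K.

297 K

T₁ = P₁V₁/(nR) = 184×15.9/(1.01×8.314) = 348 K.
Adiabatic: T₂/T₁ = (P₂/P₁)^((γ−1)/γ) ⇒ T₂ = 348×(0.571)^0.286 = 297 K; V₂ = 23.7 L.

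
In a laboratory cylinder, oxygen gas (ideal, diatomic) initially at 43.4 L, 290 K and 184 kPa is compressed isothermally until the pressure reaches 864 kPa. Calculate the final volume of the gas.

9.24 L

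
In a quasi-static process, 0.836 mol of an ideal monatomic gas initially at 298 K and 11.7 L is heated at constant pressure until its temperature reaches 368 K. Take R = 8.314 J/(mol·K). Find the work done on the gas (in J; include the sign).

P₁ = nRT₁/V₁ = 0.836×8.314×298/11.7 = 177 kPa.
Isobaric: P stays 177 kPa; V/T = const ⇒ T₂ = 368 K, V₂ = 14.4 L.
W = PΔV = 177×(14.4−11.7) kPa·L = 487 J.
Work done on the gas = −W_by = -487 J.

-487 J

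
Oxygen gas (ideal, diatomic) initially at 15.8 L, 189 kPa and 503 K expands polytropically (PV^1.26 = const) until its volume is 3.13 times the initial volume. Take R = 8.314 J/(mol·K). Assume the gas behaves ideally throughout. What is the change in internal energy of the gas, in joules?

-1920 J

n = P₁V₁/(RT₁) = 189×15.8/(8.314×503) = 0.714 mol.
Polytropic n=1.26: T₂ = T₁(V₁/V₂)^(n−1) = 503×(0.319)^0.26 = 374 K; P₂ = P₁(V₁/V₂)^n = 44.9 kPa.
For an ideal gas ΔU = nCvΔT with Cv = (5/2)R = 20.8 J/(mol·K).
ΔU = 0.714×20.8×(374−503) = -1920 J.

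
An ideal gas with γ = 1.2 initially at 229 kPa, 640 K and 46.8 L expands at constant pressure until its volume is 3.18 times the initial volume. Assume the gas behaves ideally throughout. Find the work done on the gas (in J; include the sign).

-23400 J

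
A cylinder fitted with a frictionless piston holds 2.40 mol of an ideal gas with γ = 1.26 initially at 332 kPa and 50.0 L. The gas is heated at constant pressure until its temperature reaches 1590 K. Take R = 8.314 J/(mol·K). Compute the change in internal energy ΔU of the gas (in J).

58200 J

T₁ = P₁V₁/(nR) = 332×50.0/(2.40×8.314) = 832 K.
Isobaric: P stays 332 kPa; V/T = const ⇒ T₂ = 1590 K, V₂ = 95.6 L.
For an ideal gas ΔU = nCvΔT with Cv = R/(γ−1) = 32.0 J/(mol·K).
ΔU = 2.40×32.0×(1590−832) = 58200 J.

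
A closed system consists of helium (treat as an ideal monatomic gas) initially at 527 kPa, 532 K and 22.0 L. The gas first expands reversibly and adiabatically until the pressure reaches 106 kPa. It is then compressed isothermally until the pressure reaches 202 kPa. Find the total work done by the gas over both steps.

n = P₁V₁/(RT₁) = 527×22.0/(8.314×532) = 2.62 mol.
Step 1 — Adiabatic: T₂/T₁ = (P₂/P₁)^((γ−1)/γ) ⇒ T₂ = 532×(0.201)^0.400 = 280 K; V₂ = 57.6 L.
ΔU = nCvΔT = 2.62×12.5×(280−532) = -8230 J.
Q = 0 for an adiabatic process, so W = −ΔU = 8230 J.
State after step 1: P = 106 kPa, V = 57.6 L, T = 280 K.
Step 2 — Isothermal: T stays 280 K; PV = const ⇒ V₂ = 30.2 L, P₂ = 202 kPa.
ΔU = 0 (ideal gas, T constant).
W = nRT ln(V₂/V₁) = 2.62×8.314×280×ln(0.525) = -3940 J.
Q = ΔU + W = -3940 J.
Net over both steps: W = 4300 J, Q = -3940 J, ΔU = -8230 J.

4300 J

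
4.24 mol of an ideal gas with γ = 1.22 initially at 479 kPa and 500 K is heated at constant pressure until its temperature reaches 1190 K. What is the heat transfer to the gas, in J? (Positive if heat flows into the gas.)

135000 J

V₁ = nRT₁/P₁ = 4.24×8.314×500/479 = 36.8 L.
Isobaric: P stays 479 kPa; V/T = const ⇒ T₂ = 1190 K, V₂ = 87.6 L.
W = PΔV = 479×(87.6−36.8) kPa·L = 24300 J.
ΔU = nCvΔT = 4.24×37.8×(1190−500) = 111000 J.
Q = ΔU + W = nCpΔT = 135000 J.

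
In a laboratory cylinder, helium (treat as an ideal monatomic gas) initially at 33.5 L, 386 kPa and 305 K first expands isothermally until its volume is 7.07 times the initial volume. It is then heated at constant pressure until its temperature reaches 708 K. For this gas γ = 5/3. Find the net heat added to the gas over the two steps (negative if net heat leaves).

68000 J

n = P₁V₁/(RT₁) = 386×33.5/(8.314×305) = 5.10 mol.
Step 1 — Isothermal: T stays 305 K; PV = const ⇒ V₂ = 237 L, P₂ = 54.6 kPa.
ΔU = 0 (ideal gas, T constant).
W = nRT ln(V₂/V₁) = 5.10×8.314×305×ln(7.07) = 25300 J.
Q = ΔU + W = 25300 J.
State after step 1: P = 54.6 kPa, V = 237 L, T = 305 K.
Step 2 — Isobaric: P stays 54.6 kPa; V/T = const ⇒ T₂ = 708 K, V₂ = 550 L.
W = PΔV = 54.6×(550−237) kPa·L = 17100 J.
ΔU = nCvΔT = 5.10×12.5×(708−305) = 25600 J.
Q = ΔU + W = nCpΔT = 42700 J.
Net over both steps: W = 42400 J, Q = 68000 J, ΔU = 25600 J.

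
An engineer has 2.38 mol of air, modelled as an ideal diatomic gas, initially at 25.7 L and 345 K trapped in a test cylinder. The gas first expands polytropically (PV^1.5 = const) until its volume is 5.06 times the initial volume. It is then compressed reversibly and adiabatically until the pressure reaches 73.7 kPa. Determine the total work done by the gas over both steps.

4630 J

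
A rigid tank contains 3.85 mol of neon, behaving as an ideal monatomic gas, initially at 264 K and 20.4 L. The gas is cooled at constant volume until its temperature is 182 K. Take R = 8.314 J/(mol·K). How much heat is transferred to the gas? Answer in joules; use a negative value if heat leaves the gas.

-3940 J

P₁ = nRT₁/V₁ = 3.85×8.314×264/20.4 = 414 kPa.
Isochoric: V stays 20.4 L; P/T = const ⇒ T₂ = 182 K, P₂ = 286 kPa.
W = 0 (no volume change).
ΔU = nCvΔT = 3.85×12.5×(182−264) = -3940 J.
Q = ΔU = -3940 J.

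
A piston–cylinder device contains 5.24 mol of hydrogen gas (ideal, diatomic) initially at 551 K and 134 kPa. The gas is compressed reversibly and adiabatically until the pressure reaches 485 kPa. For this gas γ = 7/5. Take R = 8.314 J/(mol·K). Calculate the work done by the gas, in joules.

V₁ = nRT₁/P₁ = 5.24×8.314×551/134 = 179 L.
Adiabatic: T₂/T₁ = (P₂/P₁)^((γ−1)/γ) ⇒ T₂ = 551×(3.62)^0.286 = 796 K; V₂ = 71.5 L.
ΔU = nCvΔT = 5.24×20.8×(796−551) = 26700 J.
Q = 0 for an adiabatic process, so W = −ΔU = -26700 J.

-26700 J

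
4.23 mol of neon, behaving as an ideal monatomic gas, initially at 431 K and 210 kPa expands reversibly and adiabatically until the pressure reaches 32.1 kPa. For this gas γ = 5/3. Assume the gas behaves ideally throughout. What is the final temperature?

203 K

V₁ = nRT₁/P₁ = 4.23×8.314×431/210 = 72.2 L.
Adiabatic: T₂/T₁ = (P₂/P₁)^((γ−1)/γ) ⇒ T₂ = 431×(0.153)^0.400 = 203 K; V₂ = 223 L.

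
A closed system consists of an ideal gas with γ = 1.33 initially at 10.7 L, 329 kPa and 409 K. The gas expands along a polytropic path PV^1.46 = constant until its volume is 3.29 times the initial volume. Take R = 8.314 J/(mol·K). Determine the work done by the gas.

n = P₁V₁/(RT₁) = 329×10.7/(8.314×409) = 1.04 mol.
Polytropic n=1.46: T₂ = T₁(V₁/V₂)^(n−1) = 409×(0.304)^0.46 = 236 K; P₂ = P₁(V₁/V₂)^n = 57.8 kPa.
W = (P₁V₁−P₂V₂)/(n−1) = (329×10.7−57.8×35.2)/0.46 = 3230 J.

3230 J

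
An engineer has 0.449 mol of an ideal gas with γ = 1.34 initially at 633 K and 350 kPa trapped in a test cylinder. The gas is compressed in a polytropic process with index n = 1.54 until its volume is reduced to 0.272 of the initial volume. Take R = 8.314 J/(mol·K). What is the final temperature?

V₁ = nRT₁/P₁ = 0.449×8.314×633/350 = 6.75 L.
Polytropic n=1.54: T₂ = T₁(V₁/V₂)^(n−1) = 633×(3.68)^0.54 = 1280 K; P₂ = P₁(V₁/V₂)^n = 2600 kPa.

1280 K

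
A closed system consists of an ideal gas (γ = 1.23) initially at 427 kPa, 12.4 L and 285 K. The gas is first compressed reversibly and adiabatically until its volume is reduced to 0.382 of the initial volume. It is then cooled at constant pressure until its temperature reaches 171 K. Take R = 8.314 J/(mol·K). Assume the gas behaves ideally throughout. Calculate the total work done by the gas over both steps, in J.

-9130 J

n = P₁V₁/(RT₁) = 427×12.4/(8.314×285) = 2.23 mol.
Step 1 — Adiabatic: TV^(γ−1) = const ⇒ T₂ = 285×(2.62)^0.230 = 356 K; PV^γ = const ⇒ P₂ = 1390 kPa.
ΔU = nCvΔT = 2.23×36.1×(356−285) = 5700 J.
Q = 0 for an adiabatic process, so W = −ΔU = -5700 J.
State after step 1: P = 1390 kPa, V = 4.74 L, T = 356 K.
Step 2 — Isobaric: P stays 1390 kPa; V/T = const ⇒ T₂ = 171 K, V₂ = 2.28 L.
W = PΔV = 1390×(2.28−4.74) kPa·L = -3430 J.
ΔU = nCvΔT = 2.23×36.1×(171−356) = -14900 J.
Q = ΔU + W = nCpΔT = -18300 J.
Net over both steps: W = -9130 J, Q = -18300 J, ΔU = -9210 J.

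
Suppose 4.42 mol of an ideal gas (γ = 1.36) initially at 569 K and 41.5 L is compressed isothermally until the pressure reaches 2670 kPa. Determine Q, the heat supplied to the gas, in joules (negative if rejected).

P₁ = nRT₁/V₁ = 4.42×8.314×569/41.5 = 504 kPa.
Isothermal: T stays 569 K; PV = const ⇒ V₂ = 7.83 L, P₂ = 2670 kPa.
ΔU = 0 (ideal gas, T constant).
W = nRT ln(V₂/V₁) = 4.42×8.314×569×ln(0.189) = -34900 J.
Q = ΔU + W = -34900 J.

-34900 J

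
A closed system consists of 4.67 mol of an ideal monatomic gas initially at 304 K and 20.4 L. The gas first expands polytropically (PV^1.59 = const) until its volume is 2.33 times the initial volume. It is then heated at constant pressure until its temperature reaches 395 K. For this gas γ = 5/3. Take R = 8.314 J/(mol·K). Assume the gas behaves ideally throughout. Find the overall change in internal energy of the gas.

5300 J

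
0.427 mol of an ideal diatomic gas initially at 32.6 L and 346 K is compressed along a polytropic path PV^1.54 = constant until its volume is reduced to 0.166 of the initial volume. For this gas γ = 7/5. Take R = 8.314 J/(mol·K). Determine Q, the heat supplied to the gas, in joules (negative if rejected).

1300 J

P₁ = nRT₁/V₁ = 0.427×8.314×346/32.6 = 37.7 kPa.
Polytropic n=1.54: T₂ = T₁(V₁/V₂)^(n−1) = 346×(6.02)^0.54 = 912 K; P₂ = P₁(V₁/V₂)^n = 599 kPa.
W = (P₁V₁−P₂V₂)/(n−1) = (37.7×32.6−599×5.41)/0.54 = -3720 J.
ΔU = nCvΔT = 0.427×20.8×(912−346) = 5030 J.
Q = ΔU + W = 1300 J.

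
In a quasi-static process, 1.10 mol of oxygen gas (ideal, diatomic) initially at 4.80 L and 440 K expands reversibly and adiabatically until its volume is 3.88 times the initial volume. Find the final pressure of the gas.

126 kPa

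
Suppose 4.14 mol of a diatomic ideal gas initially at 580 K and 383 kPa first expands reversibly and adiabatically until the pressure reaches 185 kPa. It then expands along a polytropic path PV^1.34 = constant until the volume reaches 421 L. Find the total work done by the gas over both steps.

V₁ = nRT₁/P₁ = 4.14×8.314×580/383 = 52.1 L.
Step 1 — Adiabatic: T₂/T₁ = (P₂/P₁)^((γ−1)/γ) ⇒ T₂ = 580×(0.483)^0.286 = 471 K; V₂ = 87.7 L.
ΔU = nCvΔT = 4.14×20.8×(471−580) = -9370 J.
Q = 0 for an adiabatic process, so W = −ΔU = 9370 J.
State after step 1: P = 185 kPa, V = 87.7 L, T = 471 K.
Step 2 — Polytropic n=1.34: T₂ = T₁(V₁/V₂)^(n−1) = 471×(0.208)^0.34 = 276 K; P₂ = P₁(V₁/V₂)^n = 22.6 kPa.
W = (P₁V₁−P₂V₂)/(n−1) = (185×87.7−22.6×421)/0.34 = 19700 J.
ΔU = nCvΔT = 4.14×20.8×(276−471) = -16800 J.
Q = ΔU + W = 2960 J.
Net over both steps: W = 29100 J, Q = 2960 J, ΔU = -26100 J.

29100 J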